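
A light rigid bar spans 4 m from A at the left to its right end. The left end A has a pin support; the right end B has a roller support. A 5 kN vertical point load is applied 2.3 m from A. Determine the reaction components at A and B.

A_x = 0, A_y = 2.125 kN, B_y = 2.875 kN

Taking moments about A: B_y·4 − 5·2.3 = 0 → B_y = 11.5/4 = 2.875 kN.
ΣF_y = 0: A_y + 2.875 − 5 = 0 → A_y = 2.125 kN.
ΣF_x = 0: no horizontal applied forces, so A_x = 0.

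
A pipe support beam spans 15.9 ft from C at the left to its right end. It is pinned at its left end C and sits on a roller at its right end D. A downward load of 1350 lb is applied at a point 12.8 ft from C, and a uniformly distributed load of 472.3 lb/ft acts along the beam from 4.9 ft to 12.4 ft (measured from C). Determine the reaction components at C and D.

C_x = 0, C_y = 1878 lb, D_y = 3014 lb

Resultant of the distributed load: 472.3 × 7.5 = 3542.25 lb at 8.65 ft from C.
ΣM about C: D_y·15.9 − 1350·12.8 − (472.3·7.5)·8.65 = 0 → D_y = 47920.4625/15.9 = 3013.87 ≈ 3014 lb.
ΣF_y = 0: C_y + 3013.87 − 1350 − 472.3·7.5 = 0 → C_y = 1878 lb.
ΣF_x = 0: no horizontal applied forces, so C_x = 0.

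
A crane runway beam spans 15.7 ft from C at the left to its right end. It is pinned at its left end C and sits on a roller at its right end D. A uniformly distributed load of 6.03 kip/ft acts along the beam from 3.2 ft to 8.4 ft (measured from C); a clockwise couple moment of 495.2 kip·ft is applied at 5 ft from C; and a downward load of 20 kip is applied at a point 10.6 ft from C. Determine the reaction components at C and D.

C_x = 0, C_y = -5.272 kip, D_y = 56.63 kip

Resultant of the distributed load: 6.03 × 5.2 = 31.356 kip at 5.8 ft from C.
ΣM about C: D_y·15.7 − (6.03·5.2)·5.8 − 495.2 − 20·10.6 = 0 → D_y = 889.0648/15.7 = 56.6283 ≈ 56.63 kip.
ΣF_y = 0: C_y + 56.6283 − 6.03·5.2 − 20 = 0 → C_y = -5.272 kip.
ΣF_x = 0: no horizontal applied forces, so C_x = 0.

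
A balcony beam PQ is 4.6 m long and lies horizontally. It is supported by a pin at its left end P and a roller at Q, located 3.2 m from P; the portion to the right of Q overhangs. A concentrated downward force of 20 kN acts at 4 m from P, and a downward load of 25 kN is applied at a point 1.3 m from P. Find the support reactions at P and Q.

P_x = 0, P_y = 9.844 kN, Q_y = 35.16 kN

ΣM about P: Q_y·3.2 − 20·4 − 25·1.3 = 0 → Q_y = 112.5/3.2 = 35.1562 ≈ 35.16 kN.
ΣF_y = 0: P_y + 35.1562 − 20 − 25 = 0 → P_y = 9.844 kN.
ΣF_x = 0: no horizontal applied forces, so P_x = 0.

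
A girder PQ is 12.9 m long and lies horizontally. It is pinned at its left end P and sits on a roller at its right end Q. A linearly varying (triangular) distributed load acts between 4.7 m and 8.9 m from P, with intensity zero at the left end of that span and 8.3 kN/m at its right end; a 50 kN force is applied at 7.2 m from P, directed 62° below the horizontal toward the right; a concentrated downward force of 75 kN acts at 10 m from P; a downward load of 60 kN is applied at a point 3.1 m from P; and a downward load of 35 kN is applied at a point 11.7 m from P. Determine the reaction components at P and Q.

Resultant of the triangular load: ½ × 8.3 × 4.2 = 17.43 kN, acting at 7.5 m from P (one-third of the span from the peak).
Taking moments about P: Q_y·12.9 − (½·8.3·4.2)·7.5 − 50·sin62°·7.2 − 75·10 − 60·3.1 − 35·11.7 = 0 → Q_y = 1794.09/12.9 = 139.077 ≈ 139.1 kN.
ΣF_y = 0: P_y + 139.077 − ½·8.3·4.2 − 50·sin62° − 75 − 60 − 35 = 0 → P_y = 92.50 kN.
ΣF_x = 0: P_x + 50·cos62° = 0 → P_x = -23.47 kN.

P_x = -23.47 kN, P_y = 92.50 kN, Q_y = 139.1 kN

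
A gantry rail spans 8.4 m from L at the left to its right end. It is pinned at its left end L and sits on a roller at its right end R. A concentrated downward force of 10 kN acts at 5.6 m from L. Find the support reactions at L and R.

L_x = 0, L_y = 3.333 kN, R_y = 6.667 kN

Taking moments about L: R_y·8.4 − 10·5.6 = 0 → R_y = 56/8.4 = 6.66667 ≈ 6.667 kN.
ΣF_y = 0: L_y + 6.66667 − 10 = 0 → L_y = 3.333 kN.
ΣF_x = 0: no horizontal applied forces, so L_x = 0.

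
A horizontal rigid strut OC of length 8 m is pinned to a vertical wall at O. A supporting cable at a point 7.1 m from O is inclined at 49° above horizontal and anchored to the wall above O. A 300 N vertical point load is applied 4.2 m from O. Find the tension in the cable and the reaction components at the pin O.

ΣM about O: T·sin49°·7.1 − 300·4.2 = 0 → T = 1260/(7.1·0.75471) = 235.143 ≈ 235.1 N.
ΣF_x = 0: O_x − T·cos49° = 0 → O_x = 235.143 × 0.656059 = 154.3 N.
ΣF_y = 0: O_y + T·sin49° − 300 = 0 → O_y = 300 − 235.143 × 0.75471 = 122.5 N.

T = 235.1 N, O_x = 154.3 N, O_y = 122.5 N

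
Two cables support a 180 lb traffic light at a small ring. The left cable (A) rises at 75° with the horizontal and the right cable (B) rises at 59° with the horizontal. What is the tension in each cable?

T_A = 128.9 lb, T_B = 64.76 lb

ΣF_x = 0: −T_A·cos75° + T_B·cos59° = 0 → T_B = 0.502524·T_A.
ΣF_y = 0: T_A·sin75° + T_B·sin59° = 180.
Substitute: T_A·(0.965926 + 0.502524·0.857167) = 180 → T_A = 128.878 ≈ 128.9 lb.
Then T_B = 0.502524 × 128.878 = 64.76 lb.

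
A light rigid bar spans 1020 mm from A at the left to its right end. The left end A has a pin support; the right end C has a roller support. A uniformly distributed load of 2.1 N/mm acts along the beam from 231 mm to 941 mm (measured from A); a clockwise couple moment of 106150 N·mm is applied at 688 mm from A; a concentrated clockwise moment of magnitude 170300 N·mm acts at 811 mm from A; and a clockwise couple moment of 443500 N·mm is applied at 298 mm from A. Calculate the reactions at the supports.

A_x = 0, A_y = -71.43 N, C_y = 1562 N

Resultant of the distributed load: 2.1 × 710 = 1491 N at 586 mm from A.
Taking moments about A: C_y·1020 − (2.1·710)·586 − 106150 − 170300 − 443500 = 0 → C_y = 1593676/1020 = 1562.43 ≈ 1562 N.
ΣF_y = 0: A_y + 1562.43 − 2.1·710 = 0 → A_y = -71.43 N.
ΣF_x = 0: no horizontal applied forces, so A_x = 0.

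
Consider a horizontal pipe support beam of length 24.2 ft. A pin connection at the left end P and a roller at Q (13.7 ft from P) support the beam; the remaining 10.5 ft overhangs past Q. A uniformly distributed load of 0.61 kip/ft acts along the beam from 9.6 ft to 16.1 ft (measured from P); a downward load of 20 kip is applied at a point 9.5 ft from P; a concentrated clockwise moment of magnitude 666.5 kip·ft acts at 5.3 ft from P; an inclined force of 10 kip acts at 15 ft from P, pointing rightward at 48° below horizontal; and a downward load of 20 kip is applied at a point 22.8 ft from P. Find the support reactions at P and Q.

P_x = -6.691 kip, P_y = -56.26 kip, Q_y = 107.7 kip

Resultant of the distributed load: 0.61 × 6.5 = 3.965 kip at 12.85 ft from P.
Taking moments about P: Q_y·13.7 − (0.61·6.5)·12.85 − 20·9.5 − 666.5 − 10·sin48°·15 − 20·22.8 = 0 → Q_y = 1474.92/13.7 = 107.658 ≈ 107.7 kip.
ΣF_y = 0: P_y + 107.658 − 0.61·6.5 − 20 − 10·sin48° − 20 = 0 → P_y = -56.26 kip.
ΣF_x = 0: P_x + 10·cos48° = 0 → P_x = -6.691 kip.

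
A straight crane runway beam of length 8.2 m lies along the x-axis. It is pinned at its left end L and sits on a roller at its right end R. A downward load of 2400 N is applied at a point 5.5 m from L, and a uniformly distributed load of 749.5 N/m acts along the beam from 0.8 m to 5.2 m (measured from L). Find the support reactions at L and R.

L_x = 0, L_y = 2882 N, R_y = 2816 N

Resultant of the distributed load: 749.5 × 4.4 = 3297.8 N at 3 m from L.
Moments about L: R_y·8.2 − 2400·5.5 − (749.5·4.4)·3 = 0 → R_y = 23093.4/8.2 = 2816.27 ≈ 2816 N.
ΣF_y = 0: L_y + 2816.27 − 2400 − 749.5·4.4 = 0 → L_y = 2882 N.
ΣF_x = 0: no horizontal applied forces, so L_x = 0.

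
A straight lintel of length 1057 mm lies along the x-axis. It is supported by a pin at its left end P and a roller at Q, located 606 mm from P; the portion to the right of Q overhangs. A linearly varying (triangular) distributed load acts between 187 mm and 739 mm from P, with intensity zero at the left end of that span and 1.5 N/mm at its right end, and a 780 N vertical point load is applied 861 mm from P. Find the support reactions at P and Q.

P_x = 0, P_y = -293.4 N, Q_y = 1487 N

Resultant of the triangular load: ½ × 1.5 × 552 = 414 N, acting at 555 mm from P (one-third of the span from the peak).
Taking moments about P: Q_y·606 − (½·1.5·552)·555 − 780·861 = 0 → Q_y = 901350/606 = 1487.38 ≈ 1487 N.
ΣF_y = 0: P_y + 1487.38 − ½·1.5·552 − 780 = 0 → P_y = -293.4 N.
ΣF_x = 0: no horizontal applied forces, so P_x = 0.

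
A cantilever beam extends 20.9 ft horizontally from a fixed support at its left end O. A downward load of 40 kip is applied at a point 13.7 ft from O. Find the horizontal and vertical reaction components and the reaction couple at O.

O_x = 0, O_y = 40.00 kip, M_O = 548.0 kip·ft

ΣF_x = 0: O_x = 0.
ΣF_y = 0: O_y − 40 = 0 → O_y = 40.00 kip.
ΣM about O: M_O − 40·13.7 = 0 → M_O = 548.0 kip·ft.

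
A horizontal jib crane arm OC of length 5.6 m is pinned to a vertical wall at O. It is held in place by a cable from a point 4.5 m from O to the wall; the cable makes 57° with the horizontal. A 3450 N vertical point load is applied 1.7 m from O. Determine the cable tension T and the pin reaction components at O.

T = 1554 N, O_x = 846.4 N, O_y = 2147 N

ΣM about O: T·sin57°·4.5 − 3450·1.7 = 0 → T = 5865/(4.5·0.838671) = 1554.05 ≈ 1554 N.
ΣF_x = 0: O_x − T·cos57° = 0 → O_x = 1554.05 × 0.544639 = 846.4 N.
ΣF_y = 0: O_y + T·sin57° − 3450 = 0 → O_y = 3450 − 1554.05 × 0.838671 = 2147 N.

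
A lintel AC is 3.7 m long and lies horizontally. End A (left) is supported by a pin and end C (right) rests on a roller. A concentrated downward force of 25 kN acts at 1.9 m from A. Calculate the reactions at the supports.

Taking moments about A: C_y·3.7 − 25·1.9 = 0 → C_y = 47.5/3.7 = 12.8378 ≈ 12.84 kN.
ΣF_y = 0: A_y + 12.8378 − 25 = 0 → A_y = 12.16 kN.
ΣF_x = 0: no horizontal applied forces, so A_x = 0.

A_x = 0, A_y = 12.16 kN, C_y = 12.84 kN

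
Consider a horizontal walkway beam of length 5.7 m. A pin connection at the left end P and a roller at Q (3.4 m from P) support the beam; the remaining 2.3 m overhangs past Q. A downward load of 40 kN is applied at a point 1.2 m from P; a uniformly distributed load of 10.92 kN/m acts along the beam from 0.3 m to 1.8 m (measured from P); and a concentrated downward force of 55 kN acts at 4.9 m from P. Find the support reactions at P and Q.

P_x = 0, P_y = 12.94 kN, Q_y = 98.44 kN

Resultant of the distributed load: 10.92 × 1.5 = 16.38 kN at 1.05 m from P.
Taking moments about P: Q_y·3.4 − 40·1.2 − (10.92·1.5)·1.05 − 55·4.9 = 0 → Q_y = 334.699/3.4 = 98.4409 ≈ 98.44 kN.
ΣF_y = 0: P_y + 98.4409 − 40 − 10.92·1.5 − 55 = 0 → P_y = 12.94 kN.
ΣF_x = 0: no horizontal applied forces, so P_x = 0.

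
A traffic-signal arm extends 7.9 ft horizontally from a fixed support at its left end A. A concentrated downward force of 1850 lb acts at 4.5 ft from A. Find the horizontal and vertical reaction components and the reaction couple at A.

A_x = 0, A_y = 1850 lb, M_A = 8325 lb·ft

ΣF_x = 0: A_x = 0.
ΣF_y = 0: A_y − 1850 = 0 → A_y = 1850 lb.
ΣM about A: M_A − 1850·4.5 = 0 → M_A = 8325 lb·ft.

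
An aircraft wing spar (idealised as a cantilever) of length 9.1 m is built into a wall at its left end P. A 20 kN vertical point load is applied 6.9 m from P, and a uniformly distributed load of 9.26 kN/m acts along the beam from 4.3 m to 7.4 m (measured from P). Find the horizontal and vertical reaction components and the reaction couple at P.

Resultant of the distributed load: 9.26 × 3.1 = 28.706 kN at 5.85 m from P.
ΣF_x = 0: P_x = 0.
ΣF_y = 0: P_y − 20 − 9.26·3.1 = 0 → P_y = 48.71 kN.
ΣM about P: M_P − 20·6.9 − (9.26·3.1)·5.85 = 0 → M_P = 305.9 kN·m.

P_x = 0, P_y = 48.71 kN, M_P = 305.9 kN·m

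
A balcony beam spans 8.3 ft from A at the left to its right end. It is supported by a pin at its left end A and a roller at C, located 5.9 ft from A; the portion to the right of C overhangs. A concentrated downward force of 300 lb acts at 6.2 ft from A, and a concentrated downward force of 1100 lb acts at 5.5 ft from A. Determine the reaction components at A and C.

ΣM about A: C_y·5.9 − 300·6.2 − 1100·5.5 = 0 → C_y = 7910/5.9 = 1340.68 ≈ 1341 lb.
ΣF_y = 0: A_y + 1340.68 − 300 − 1100 = 0 → A_y = 59.32 lb.
ΣF_x = 0: no horizontal applied forces, so A_x = 0.

A_x = 0, A_y = 59.32 lb, C_y = 1341 lb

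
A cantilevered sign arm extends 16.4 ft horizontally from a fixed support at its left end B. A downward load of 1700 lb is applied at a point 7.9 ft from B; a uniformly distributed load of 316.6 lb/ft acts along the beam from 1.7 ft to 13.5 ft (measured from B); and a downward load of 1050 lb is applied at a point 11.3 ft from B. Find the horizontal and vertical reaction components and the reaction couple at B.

Resultant of the distributed load: 316.6 × 11.8 = 3735.88 lb at 7.6 ft from B.
ΣF_x = 0: B_x = 0.
ΣF_y = 0: B_y − 1700 − 316.6·11.8 − 1050 = 0 → B_y = 6486 lb.
ΣM about B: M_B − 1700·7.9 − (316.6·11.8)·7.6 − 1050·11.3 = 0 → M_B = 53690 lb·ft.

B_x = 0, B_y = 6486 lb, M_B = 53690 lb·ft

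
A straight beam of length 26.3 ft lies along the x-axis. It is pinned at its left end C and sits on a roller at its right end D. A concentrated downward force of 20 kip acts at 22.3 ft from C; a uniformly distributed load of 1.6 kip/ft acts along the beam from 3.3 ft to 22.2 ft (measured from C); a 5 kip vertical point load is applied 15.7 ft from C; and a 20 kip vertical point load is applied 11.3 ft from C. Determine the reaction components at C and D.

C_x = 0, C_y = 32.04 kip, D_y = 43.20 kip

Resultant of the distributed load: 1.6 × 18.9 = 30.24 kip at 12.75 ft from C.
ΣM about C: D_y·26.3 − 20·22.3 − (1.6·18.9)·12.75 − 5·15.7 − 20·11.3 = 0 → D_y = 1136.06/26.3 = 43.1962 ≈ 43.20 kip.
ΣF_y = 0: C_y + 43.1962 − 20 − 1.6·18.9 − 5 − 20 = 0 → C_y = 32.04 kip.
ΣF_x = 0: no horizontal applied forces, so C_x = 0.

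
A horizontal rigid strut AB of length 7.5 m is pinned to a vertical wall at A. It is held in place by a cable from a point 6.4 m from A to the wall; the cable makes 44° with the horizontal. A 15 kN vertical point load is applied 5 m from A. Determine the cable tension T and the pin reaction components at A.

T = 16.87 kN, A_x = 12.14 kN, A_y = 3.281 kN

ΣM about A: T·sin44°·6.4 − 15·5 = 0 → T = 75/(6.4·0.694658) = 16.8698 ≈ 16.87 kN.
ΣF_x = 0: A_x − T·cos44° = 0 → A_x = 16.8698 × 0.71934 = 12.14 kN.
ΣF_y = 0: A_y + T·sin44° − 15 = 0 → A_y = 15 − 16.8698 × 0.694658 = 3.281 kN.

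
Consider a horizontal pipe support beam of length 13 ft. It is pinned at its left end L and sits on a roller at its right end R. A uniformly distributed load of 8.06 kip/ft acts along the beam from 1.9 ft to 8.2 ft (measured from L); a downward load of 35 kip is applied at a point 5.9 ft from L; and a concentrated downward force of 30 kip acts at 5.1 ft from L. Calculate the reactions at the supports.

L_x = 0, L_y = 68.40 kip, R_y = 47.38 kip

Resultant of the distributed load: 8.06 × 6.3 = 50.778 kip at 5.05 ft from L.
Moments about L: R_y·13 − (8.06·6.3)·5.05 − 35·5.9 − 30·5.1 = 0 → R_y = 615.9289/13 = 47.3791 ≈ 47.38 kip.
ΣF_y = 0: L_y + 47.3791 − 8.06·6.3 − 35 − 30 = 0 → L_y = 68.40 kip.
ΣF_x = 0: no horizontal applied forces, so L_x = 0.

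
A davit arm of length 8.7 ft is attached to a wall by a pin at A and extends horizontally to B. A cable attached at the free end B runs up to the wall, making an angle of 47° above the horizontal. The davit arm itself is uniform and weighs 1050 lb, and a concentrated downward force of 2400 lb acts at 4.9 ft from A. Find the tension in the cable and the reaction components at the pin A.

T = 2566 lb, A_x = 1750 lb, A_y = 1573 lb

ΣM about A: T·sin47°·8.7 − 1050·4.35 − 2400·4.9 = 0 → T = 16327.5/(8.7·0.731354) = 2566.1 ≈ 2566 lb.
ΣF_x = 0: A_x − T·cos47° = 0 → A_x = 2566.1 × 0.681998 = 1750 lb.
ΣF_y = 0: A_y + T·sin47° − 1050 − 2400 = 0 → A_y = 3450 − 2566.1 × 0.731354 = 1573 lb.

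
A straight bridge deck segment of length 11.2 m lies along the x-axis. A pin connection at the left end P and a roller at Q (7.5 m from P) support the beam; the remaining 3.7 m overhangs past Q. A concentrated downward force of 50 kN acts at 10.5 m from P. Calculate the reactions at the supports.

P_x = 0, P_y = -20.00 kN, Q_y = 70.00 kN

Taking moments about P: Q_y·7.5 − 50·10.5 = 0 → Q_y = 525/7.5 = 70.00 kN.
ΣF_y = 0: P_y + 70 − 50 = 0 → P_y = -20.00 kN.
ΣF_x = 0: no horizontal applied forces, so P_x = 0.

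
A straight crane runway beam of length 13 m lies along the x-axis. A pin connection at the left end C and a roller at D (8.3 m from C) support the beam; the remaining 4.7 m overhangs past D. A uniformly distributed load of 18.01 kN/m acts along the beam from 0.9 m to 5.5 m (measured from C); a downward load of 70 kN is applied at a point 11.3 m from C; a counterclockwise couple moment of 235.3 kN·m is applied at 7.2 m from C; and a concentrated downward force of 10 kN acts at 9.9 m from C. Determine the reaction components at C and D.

C_x = 0, C_y = 52.03 kN, D_y = 110.8 kN

Resultant of the distributed load: 18.01 × 4.6 = 82.846 kN at 3.2 m from C.
Moments about C: D_y·8.3 − (18.01·4.6)·3.2 − 70·11.3 + 235.3 − 10·9.9 = 0 → D_y = 919.8072/8.3 = 110.82 ≈ 110.8 kN.
ΣF_y = 0: C_y + 110.82 − 18.01·4.6 − 70 − 10 = 0 → C_y = 52.03 kN.
ΣF_x = 0: no horizontal applied forces, so C_x = 0.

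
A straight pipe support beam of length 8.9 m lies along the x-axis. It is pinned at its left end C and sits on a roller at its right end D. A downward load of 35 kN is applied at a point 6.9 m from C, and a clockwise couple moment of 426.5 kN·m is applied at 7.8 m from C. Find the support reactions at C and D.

C_x = 0, C_y = -40.06 kN, D_y = 75.06 kN

Moments about C: D_y·8.9 − 35·6.9 − 426.5 = 0 → D_y = 668/8.9 = 75.0562 ≈ 75.06 kN.
ΣF_y = 0: C_y + 75.0562 − 35 = 0 → C_y = -40.06 kN.
ΣF_x = 0: no horizontal applied forces, so C_x = 0.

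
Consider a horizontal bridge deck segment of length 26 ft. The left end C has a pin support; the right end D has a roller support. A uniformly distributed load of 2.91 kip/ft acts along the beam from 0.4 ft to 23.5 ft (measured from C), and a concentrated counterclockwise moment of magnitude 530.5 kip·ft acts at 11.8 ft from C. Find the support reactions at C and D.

C_x = 0, C_y = 56.73 kip, D_y = 10.49 kip

Resultant of the distributed load: 2.91 × 23.1 = 67.221 kip at 11.95 ft from C.
Moments about C: D_y·26 − (2.91·23.1)·11.95 + 530.5 = 0 → D_y = 272.79095/26 = 10.492 ≈ 10.49 kip.
ΣF_y = 0: C_y + 10.492 − 2.91·23.1 = 0 → C_y = 56.73 kip.
ΣF_x = 0: no horizontal applied forces, so C_x = 0.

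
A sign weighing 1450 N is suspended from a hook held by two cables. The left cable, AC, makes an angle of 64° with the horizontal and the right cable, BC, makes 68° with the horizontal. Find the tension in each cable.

ΣF_x = 0: −T_AC·cos64° + T_BC·cos68° = 0 → T_BC = 1.17022·T_AC.
ΣF_y = 0: T_AC·sin64° + T_BC·sin68° = 1450.
Substitute: T_AC·(0.898794 + 1.17022·0.927184) = 1450 → T_AC = 730.919 ≈ 730.9 N.
Then T_BC = 1.17022 × 730.919 = 855.3 N.

T_AC = 730.9 N, T_BC = 855.3 N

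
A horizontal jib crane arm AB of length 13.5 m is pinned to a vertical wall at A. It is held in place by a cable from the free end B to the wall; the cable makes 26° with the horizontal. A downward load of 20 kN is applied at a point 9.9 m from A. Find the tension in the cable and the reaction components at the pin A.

T = 33.46 kN, A_x = 30.07 kN, A_y = 5.333 kN

ΣM about A: T·sin26°·13.5 − 20·9.9 = 0 → T = 198/(13.5·0.438371) = 33.4572 ≈ 33.46 kN.
ΣF_x = 0: A_x − T·cos26° = 0 → A_x = 33.4572 × 0.898794 = 30.07 kN.
ΣF_y = 0: A_y + T·sin26° − 20 = 0 → A_y = 20 − 33.4572 × 0.438371 = 5.333 kN.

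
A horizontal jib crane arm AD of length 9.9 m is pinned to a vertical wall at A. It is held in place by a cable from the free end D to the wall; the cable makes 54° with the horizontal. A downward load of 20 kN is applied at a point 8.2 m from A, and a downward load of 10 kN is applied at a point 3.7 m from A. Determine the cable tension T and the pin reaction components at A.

ΣM about A: T·sin54°·9.9 − 20·8.2 − 10·3.7 = 0 → T = 201/(9.9·0.809017) = 25.0959 ≈ 25.10 kN.
ΣF_x = 0: A_x − T·cos54° = 0 → A_x = 25.0959 × 0.587785 = 14.75 kN.
ΣF_y = 0: A_y + T·sin54° − 20 − 10 = 0 → A_y = 30 − 25.0959 × 0.809017 = 9.697 kN.

T = 25.10 kN, A_x = 14.75 kN, A_y = 9.697 kN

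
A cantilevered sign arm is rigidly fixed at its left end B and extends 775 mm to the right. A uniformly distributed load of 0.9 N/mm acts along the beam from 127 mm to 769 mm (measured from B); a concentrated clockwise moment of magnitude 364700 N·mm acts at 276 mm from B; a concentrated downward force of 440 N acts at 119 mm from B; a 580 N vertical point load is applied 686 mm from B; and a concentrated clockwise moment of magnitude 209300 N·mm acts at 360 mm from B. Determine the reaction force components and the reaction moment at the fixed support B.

Resultant of the distributed load: 0.9 × 642 = 577.8 N at 448 mm from B.
ΣF_x = 0: B_x = 0.
ΣF_y = 0: B_y − 0.9·642 − 440 − 580 = 0 → B_y = 1598 N.
ΣM about B: M_B − (0.9·642)·448 − 364700 − 440·119 − 580·686 − 209300 = 0 → M_B = 1283000 N·mm.

B_x = 0, B_y = 1598 N, M_B = 1283000 N·mm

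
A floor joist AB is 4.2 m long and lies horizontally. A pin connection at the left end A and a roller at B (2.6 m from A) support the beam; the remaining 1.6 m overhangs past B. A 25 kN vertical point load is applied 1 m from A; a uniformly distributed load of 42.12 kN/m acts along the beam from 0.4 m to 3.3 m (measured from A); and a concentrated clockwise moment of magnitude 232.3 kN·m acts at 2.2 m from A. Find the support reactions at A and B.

A_x = 0, A_y = -38.73 kN, B_y = 185.9 kN

Resultant of the distributed load: 42.12 × 2.9 = 122.148 kN at 1.85 m from A.
Moments about A: B_y·2.6 − 25·1 − (42.12·2.9)·1.85 − 232.3 = 0 → B_y = 483.2738/2.6 = 185.875 ≈ 185.9 kN.
ΣF_y = 0: A_y + 185.875 − 25 − 42.12·2.9 = 0 → A_y = -38.73 kN.
ΣF_x = 0: no horizontal applied forces, so A_x = 0.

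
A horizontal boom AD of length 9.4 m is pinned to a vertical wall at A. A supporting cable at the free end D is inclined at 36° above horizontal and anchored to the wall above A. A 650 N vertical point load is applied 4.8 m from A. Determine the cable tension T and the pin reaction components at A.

ΣM about A: T·sin36°·9.4 − 650·4.8 = 0 → T = 3120/(9.4·0.587785) = 564.688 ≈ 564.7 N.
ΣF_x = 0: A_x − T·cos36° = 0 → A_x = 564.688 × 0.809017 = 456.8 N.
ΣF_y = 0: A_y + T·sin36° − 650 = 0 → A_y = 650 − 564.688 × 0.587785 = 318.1 N.

T = 564.7 N, A_x = 456.8 N, A_y = 318.1 N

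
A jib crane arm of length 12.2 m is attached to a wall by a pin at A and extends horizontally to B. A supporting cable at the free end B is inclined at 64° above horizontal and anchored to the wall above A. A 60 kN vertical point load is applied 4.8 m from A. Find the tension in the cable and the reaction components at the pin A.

ΣM about A: T·sin64°·12.2 − 60·4.8 = 0 → T = 288/(12.2·0.898794) = 26.2647 ≈ 26.26 kN.
ΣF_x = 0: A_x − T·cos64° = 0 → A_x = 26.2647 × 0.438371 = 11.51 kN.
ΣF_y = 0: A_y + T·sin64° − 60 = 0 → A_y = 60 − 26.2647 × 0.898794 = 36.39 kN.

T = 26.26 kN, A_x = 11.51 kN, A_y = 36.39 kN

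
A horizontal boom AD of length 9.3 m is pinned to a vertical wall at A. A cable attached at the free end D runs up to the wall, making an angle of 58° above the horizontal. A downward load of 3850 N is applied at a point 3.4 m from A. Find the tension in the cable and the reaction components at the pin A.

T = 1660 N, A_x = 879.5 N, A_y = 2442 N

ΣM about A: T·sin58°·9.3 − 3850·3.4 = 0 → T = 13090/(9.3·0.848048) = 1659.73 ≈ 1660 N.
ΣF_x = 0: A_x − T·cos58° = 0 → A_x = 1659.73 × 0.529919 = 879.5 N.
ΣF_y = 0: A_y + T·sin58° − 3850 = 0 → A_y = 3850 − 1659.73 × 0.848048 = 2442 N.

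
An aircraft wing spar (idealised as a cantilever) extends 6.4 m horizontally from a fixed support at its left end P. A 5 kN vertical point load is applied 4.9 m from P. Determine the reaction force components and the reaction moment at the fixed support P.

P_x = 0, P_y = 5.000 kN, M_P = 24.50 kN·m

ΣF_x = 0: P_x = 0.
ΣF_y = 0: P_y − 5 = 0 → P_y = 5.000 kN.
ΣM about P: M_P − 5·4.9 = 0 → M_P = 24.50 kN·m.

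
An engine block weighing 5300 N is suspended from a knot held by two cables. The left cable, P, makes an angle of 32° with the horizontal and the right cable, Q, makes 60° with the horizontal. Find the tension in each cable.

T_P = 2652 N, T_Q = 4497 N

ΣF_x = 0: −T_P·cos32° + T_Q·cos60° = 0 → T_Q = 1.6961·T_P.
ΣF_y = 0: T_P·sin32° + T_Q·sin60° = 5300.
Substitute: T_P·(0.529919 + 1.6961·0.866025) = 5300 → T_P = 2651.61 ≈ 2652 N.
Then T_Q = 1.6961 × 2651.61 = 4497 N.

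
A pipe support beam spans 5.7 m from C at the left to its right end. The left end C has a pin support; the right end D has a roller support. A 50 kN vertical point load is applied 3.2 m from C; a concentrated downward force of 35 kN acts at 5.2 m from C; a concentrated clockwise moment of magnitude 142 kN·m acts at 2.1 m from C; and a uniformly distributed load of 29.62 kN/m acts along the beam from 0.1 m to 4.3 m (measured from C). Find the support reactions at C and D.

C_x = 0, C_y = 76.48 kN, D_y = 132.9 kN

Resultant of the distributed load: 29.62 × 4.2 = 124.404 kN at 2.2 m from C.
ΣM about C: D_y·5.7 − 50·3.2 − 35·5.2 − 142 − (29.62·4.2)·2.2 = 0 → D_y = 757.6888/5.7 = 132.928 ≈ 132.9 kN.
ΣF_y = 0: C_y + 132.928 − 50 − 35 − 29.62·4.2 = 0 → C_y = 76.48 kN.
ΣF_x = 0: no horizontal applied forces, so C_x = 0.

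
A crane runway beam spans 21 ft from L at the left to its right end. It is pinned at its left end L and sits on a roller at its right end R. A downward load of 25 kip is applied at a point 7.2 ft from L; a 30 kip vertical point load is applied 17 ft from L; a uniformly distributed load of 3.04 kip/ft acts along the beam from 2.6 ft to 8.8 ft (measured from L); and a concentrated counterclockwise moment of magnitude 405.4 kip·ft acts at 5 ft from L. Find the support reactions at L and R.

Resultant of the distributed load: 3.04 × 6.2 = 18.848 kip at 5.7 ft from L.
Moments about L: R_y·21 − 25·7.2 − 30·17 − (3.04·6.2)·5.7 + 405.4 = 0 → R_y = 392.0336/21 = 18.6683 ≈ 18.67 kip.
ΣF_y = 0: L_y + 18.6683 − 25 − 30 − 3.04·6.2 = 0 → L_y = 55.18 kip.
ΣF_x = 0: no horizontal applied forces, so L_x = 0.

L_x = 0, L_y = 55.18 kip, R_y = 18.67 kip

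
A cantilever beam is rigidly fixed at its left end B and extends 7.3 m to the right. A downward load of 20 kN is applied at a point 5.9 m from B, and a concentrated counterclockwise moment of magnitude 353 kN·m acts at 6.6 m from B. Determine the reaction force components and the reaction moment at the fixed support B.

ΣF_x = 0: B_x = 0.
ΣF_y = 0: B_y − 20 = 0 → B_y = 20.00 kN.
ΣM about B: M_B − 20·5.9 + 353 = 0 → M_B = -235.0 kN·m.

B_x = 0, B_y = 20.00 kN, M_B = -235.0 kN·m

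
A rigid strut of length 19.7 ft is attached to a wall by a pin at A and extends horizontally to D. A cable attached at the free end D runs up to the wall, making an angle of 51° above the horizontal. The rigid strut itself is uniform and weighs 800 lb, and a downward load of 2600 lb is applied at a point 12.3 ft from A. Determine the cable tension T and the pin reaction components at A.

T = 2604 lb, A_x = 1638 lb, A_y = 1377 lb

ΣM about A: T·sin51°·19.7 − 800·9.85 − 2600·12.3 = 0 → T = 39860/(19.7·0.777146) = 2603.57 ≈ 2604 lb.
ΣF_x = 0: A_x − T·cos51° = 0 → A_x = 2603.57 × 0.62932 = 1638 lb.
ΣF_y = 0: A_y + T·sin51° − 800 − 2600 = 0 → A_y = 3400 − 2603.57 × 0.777146 = 1377 lb.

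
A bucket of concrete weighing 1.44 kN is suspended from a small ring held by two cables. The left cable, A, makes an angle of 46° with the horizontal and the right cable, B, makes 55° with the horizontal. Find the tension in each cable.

T_A = 0.8414 kN, T_B = 1.019 kN

ΣF_x = 0: −T_A·cos46° + T_B·cos55° = 0 → T_B = 1.2111·T_A.
ΣF_y = 0: T_A·sin46° + T_B·sin55° = 1.44.
Substitute: T_A·(0.71934 + 1.2111·0.819152) = 1.44 → T_A = 0.841409 ≈ 0.8414 kN.
Then T_B = 1.2111 × 0.841409 = 1.019 kN.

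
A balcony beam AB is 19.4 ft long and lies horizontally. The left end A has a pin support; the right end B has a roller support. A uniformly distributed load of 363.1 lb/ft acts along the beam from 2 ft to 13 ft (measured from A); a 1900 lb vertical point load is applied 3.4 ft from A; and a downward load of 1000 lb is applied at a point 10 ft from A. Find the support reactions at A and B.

A_x = 0, A_y = 4502 lb, B_y = 2393 lb

Resultant of the distributed load: 363.1 × 11 = 3994.1 lb at 7.5 ft from A.
Taking moments about A: B_y·19.4 − (363.1·11)·7.5 − 1900·3.4 − 1000·10 = 0 → B_y = 46415.75/19.4 = 2392.56 ≈ 2393 lb.
ΣF_y = 0: A_y + 2392.56 − 363.1·11 − 1900 − 1000 = 0 → A_y = 4502 lb.
ΣF_x = 0: no horizontal applied forces, so A_x = 0.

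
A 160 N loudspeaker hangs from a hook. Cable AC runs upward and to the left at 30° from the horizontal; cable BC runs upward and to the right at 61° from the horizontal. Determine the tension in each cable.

T_AC = 77.58 N, T_BC = 138.6 N

ΣF_x = 0: −T_AC·cos30° + T_BC·cos61° = 0 → T_BC = 1.78632·T_AC.
ΣF_y = 0: T_AC·sin30° + T_BC·sin61° = 160.
Substitute: T_AC·(0.5 + 1.78632·0.87462) = 160 → T_AC = 77.5814 ≈ 77.58 N.
Then T_BC = 1.78632 × 77.5814 = 138.6 N.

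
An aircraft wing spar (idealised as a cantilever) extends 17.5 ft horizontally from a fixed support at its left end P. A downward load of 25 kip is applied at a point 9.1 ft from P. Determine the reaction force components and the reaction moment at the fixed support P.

ΣF_x = 0: P_x = 0.
ΣF_y = 0: P_y − 25 = 0 → P_y = 25.00 kip.
ΣM about P: M_P − 25·9.1 = 0 → M_P = 227.5 kip·ft.

P_x = 0, P_y = 25.00 kip, M_P = 227.5 kip·ft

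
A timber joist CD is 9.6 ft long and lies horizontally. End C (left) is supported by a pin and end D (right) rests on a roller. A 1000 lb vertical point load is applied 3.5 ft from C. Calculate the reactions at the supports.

C_x = 0, C_y = 635.4 lb, D_y = 364.6 lb

Moments about C: D_y·9.6 − 1000·3.5 = 0 → D_y = 3500/9.6 = 364.583 ≈ 364.6 lb.
ΣF_y = 0: C_y + 364.583 − 1000 = 0 → C_y = 635.4 lb.
ΣF_x = 0: no horizontal applied forces, so C_x = 0.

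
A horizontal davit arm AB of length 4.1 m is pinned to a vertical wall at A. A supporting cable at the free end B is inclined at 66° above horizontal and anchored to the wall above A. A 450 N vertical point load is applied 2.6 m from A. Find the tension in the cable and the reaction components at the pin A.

ΣM about A: T·sin66°·4.1 − 450·2.6 = 0 → T = 1170/(4.1·0.913545) = 312.372 ≈ 312.4 N.
ΣF_x = 0: A_x − T·cos66° = 0 → A_x = 312.372 × 0.406737 = 127.1 N.
ΣF_y = 0: A_y + T·sin66° − 450 = 0 → A_y = 450 − 312.372 × 0.913545 = 164.6 N.

T = 312.4 N, A_x = 127.1 N, A_y = 164.6 N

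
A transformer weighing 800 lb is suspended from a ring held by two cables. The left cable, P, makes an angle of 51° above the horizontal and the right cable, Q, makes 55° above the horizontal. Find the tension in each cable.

T_P = 477.4 lb, T_Q = 523.7 lb

ΣF_x = 0: −T_P·cos51° + T_Q·cos55° = 0 → T_Q = 1.09719·T_P.
ΣF_y = 0: T_P·sin51° + T_Q·sin55° = 800.
Substitute: T_P·(0.777146 + 1.09719·0.819152) = 800 → T_P = 477.352 ≈ 477.4 lb.
Then T_Q = 1.09719 × 477.352 = 523.7 lb.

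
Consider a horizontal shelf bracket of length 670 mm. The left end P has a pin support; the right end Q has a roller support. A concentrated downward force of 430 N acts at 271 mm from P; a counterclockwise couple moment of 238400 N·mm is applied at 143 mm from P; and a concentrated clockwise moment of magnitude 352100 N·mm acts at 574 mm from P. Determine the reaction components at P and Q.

P_x = 0, P_y = 86.37 N, Q_y = 343.6 N

Taking moments about P: Q_y·670 − 430·271 + 238400 − 352100 = 0 → Q_y = 230230/670 = 343.627 ≈ 343.6 N.
ΣF_y = 0: P_y + 343.627 − 430 = 0 → P_y = 86.37 N.
ΣF_x = 0: no horizontal applied forces, so P_x = 0.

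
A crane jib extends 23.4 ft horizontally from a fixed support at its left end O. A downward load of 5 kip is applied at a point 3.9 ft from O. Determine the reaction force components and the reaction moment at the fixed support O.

O_x = 0, O_y = 5.000 kip, M_O = 19.50 kip·ft

ΣF_x = 0: O_x = 0.
ΣF_y = 0: O_y − 5 = 0 → O_y = 5.000 kip.
ΣM about O: M_O − 5·3.9 = 0 → M_O = 19.50 kip·ft.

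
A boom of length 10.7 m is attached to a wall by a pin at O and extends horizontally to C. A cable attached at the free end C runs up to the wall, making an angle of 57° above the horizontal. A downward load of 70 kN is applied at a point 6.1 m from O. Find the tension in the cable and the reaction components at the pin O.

ΣM about O: T·sin57°·10.7 − 70·6.1 = 0 → T = 427/(10.7·0.838671) = 47.5831 ≈ 47.58 kN.
ΣF_x = 0: O_x − T·cos57° = 0 → O_x = 47.5831 × 0.544639 = 25.92 kN.
ΣF_y = 0: O_y + T·sin57° − 70 = 0 → O_y = 70 − 47.5831 × 0.838671 = 30.09 kN.

T = 47.58 kN, O_x = 25.92 kN, O_y = 30.09 kN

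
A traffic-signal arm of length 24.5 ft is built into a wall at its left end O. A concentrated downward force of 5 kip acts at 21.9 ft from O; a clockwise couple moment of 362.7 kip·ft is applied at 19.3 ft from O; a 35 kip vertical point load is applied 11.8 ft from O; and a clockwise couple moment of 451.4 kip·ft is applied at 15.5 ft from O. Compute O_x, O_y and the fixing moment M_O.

ΣF_x = 0: O_x = 0.
ΣF_y = 0: O_y − 5 − 35 = 0 → O_y = 40.00 kip.
ΣM about O: M_O − 5·21.9 − 362.7 − 35·11.8 − 451.4 = 0 → M_O = 1337 kip·ft.

O_x = 0, O_y = 40.00 kip, M_O = 1337 kip·ft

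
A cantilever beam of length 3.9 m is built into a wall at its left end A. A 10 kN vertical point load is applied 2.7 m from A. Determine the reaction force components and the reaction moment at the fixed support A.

ΣF_x = 0: A_x = 0.
ΣF_y = 0: A_y − 10 = 0 → A_y = 10.00 kN.
ΣM about A: M_A − 10·2.7 = 0 → M_A = 27.00 kN·m.

A_x = 0, A_y = 10.00 kN, M_A = 27.00 kN·m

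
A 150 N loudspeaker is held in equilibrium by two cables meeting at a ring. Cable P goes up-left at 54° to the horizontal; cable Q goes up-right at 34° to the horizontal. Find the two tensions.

ΣF_x = 0: −T_P·cos54° + T_Q·cos34° = 0 → T_Q = 0.708997·T_P.
ΣF_y = 0: T_P·sin54° + T_Q·sin34° = 150.
Substitute: T_P·(0.809017 + 0.708997·0.559193) = 150 → T_P = 124.431 ≈ 124.4 N.
Then T_Q = 0.708997 × 124.431 = 88.22 N.

T_P = 124.4 N, T_Q = 88.22 N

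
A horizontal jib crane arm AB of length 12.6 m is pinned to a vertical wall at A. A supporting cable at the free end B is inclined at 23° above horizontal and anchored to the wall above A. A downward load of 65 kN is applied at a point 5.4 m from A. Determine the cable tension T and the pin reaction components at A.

T = 71.29 kN, A_x = 65.63 kN, A_y = 37.14 kN

ΣM about A: T·sin23°·12.6 − 65·5.4 = 0 → T = 351/(12.6·0.390731) = 71.2949 ≈ 71.29 kN.
ΣF_x = 0: A_x − T·cos23° = 0 → A_x = 71.2949 × 0.920505 = 65.63 kN.
ΣF_y = 0: A_y + T·sin23° − 65 = 0 → A_y = 65 − 71.2949 × 0.390731 = 37.14 kN.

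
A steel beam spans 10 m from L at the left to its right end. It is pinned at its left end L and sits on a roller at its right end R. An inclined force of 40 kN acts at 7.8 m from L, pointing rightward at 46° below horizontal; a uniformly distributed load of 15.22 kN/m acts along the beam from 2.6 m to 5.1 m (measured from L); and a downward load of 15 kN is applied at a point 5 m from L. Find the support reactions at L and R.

L_x = -27.79 kN, L_y = 37.23 kN, R_y = 44.59 kN

Resultant of the distributed load: 15.22 × 2.5 = 38.05 kN at 3.85 m from L.
Taking moments about L: R_y·10 − 40·sin46°·7.8 − (15.22·2.5)·3.85 − 15·5 = 0 → R_y = 445.927/10 = 44.5927 ≈ 44.59 kN.
ΣF_y = 0: L_y + 44.5927 − 40·sin46° − 15.22·2.5 − 15 = 0 → L_y = 37.23 kN.
ΣF_x = 0: L_x + 40·cos46° = 0 → L_x = -27.79 kN.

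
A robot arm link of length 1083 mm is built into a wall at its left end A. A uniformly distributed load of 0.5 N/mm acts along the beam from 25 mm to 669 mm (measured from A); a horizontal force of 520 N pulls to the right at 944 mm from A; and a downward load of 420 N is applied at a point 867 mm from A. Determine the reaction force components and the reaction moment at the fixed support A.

A_x = -520.0 N, A_y = 742.0 N, M_A = 475900 N·mm

Resultant of the distributed load: 0.5 × 644 = 322 N at 347 mm from A.
ΣF_x = 0: A_x + 520 = 0 → A_x = -520.0 N.
ΣF_y = 0: A_y − 0.5·644 − 420 = 0 → A_y = 742.0 N.
ΣM about A: M_A − (0.5·644)·347 − 420·867 = 0 → M_A = 475900 N·mm.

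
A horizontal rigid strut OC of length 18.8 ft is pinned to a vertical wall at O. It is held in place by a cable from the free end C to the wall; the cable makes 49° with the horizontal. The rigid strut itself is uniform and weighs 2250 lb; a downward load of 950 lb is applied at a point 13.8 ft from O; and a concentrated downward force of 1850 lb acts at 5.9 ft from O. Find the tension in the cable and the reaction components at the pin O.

ΣM about O: T·sin49°·18.8 − 2250·9.4 − 950·13.8 − 1850·5.9 = 0 → T = 45175/(18.8·0.75471) = 3183.91 ≈ 3184 lb.
ΣF_x = 0: O_x − T·cos49° = 0 → O_x = 3183.91 × 0.656059 = 2089 lb.
ΣF_y = 0: O_y + T·sin49° − 2250 − 950 − 1850 = 0 → O_y = 5050 − 3183.91 × 0.75471 = 2647 lb.

T = 3184 lb, O_x = 2089 lb, O_y = 2647 lb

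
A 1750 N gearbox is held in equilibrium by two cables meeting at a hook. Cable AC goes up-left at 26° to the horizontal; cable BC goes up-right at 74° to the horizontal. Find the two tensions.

T_AC = 489.8 N, T_BC = 1597 N

ΣF_x = 0: −T_AC·cos26° + T_BC·cos74° = 0 → T_BC = 3.26078·T_AC.
ΣF_y = 0: T_AC·sin26° + T_BC·sin74° = 1750.
Substitute: T_AC·(0.438371 + 3.26078·0.961262) = 1750 → T_AC = 489.807 ≈ 489.8 N.
Then T_BC = 3.26078 × 489.807 = 1597 N.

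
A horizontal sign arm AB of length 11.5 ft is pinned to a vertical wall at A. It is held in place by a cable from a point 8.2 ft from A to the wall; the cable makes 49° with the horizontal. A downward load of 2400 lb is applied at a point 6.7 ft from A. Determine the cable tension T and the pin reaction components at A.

ΣM about A: T·sin49°·8.2 − 2400·6.7 = 0 → T = 16080/(8.2·0.75471) = 2598.32 ≈ 2598 lb.
ΣF_x = 0: A_x − T·cos49° = 0 → A_x = 2598.32 × 0.656059 = 1705 lb.
ΣF_y = 0: A_y + T·sin49° − 2400 = 0 → A_y = 2400 − 2598.32 × 0.75471 = 439.0 lb.

T = 2598 lb, A_x = 1705 lb, A_y = 439.0 lb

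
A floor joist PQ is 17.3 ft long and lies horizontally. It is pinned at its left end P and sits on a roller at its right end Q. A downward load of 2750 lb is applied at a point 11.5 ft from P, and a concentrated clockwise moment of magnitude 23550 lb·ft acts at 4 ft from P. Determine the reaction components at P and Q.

P_x = 0, P_y = -439.3 lb, Q_y = 3189 lb

ΣM about P: Q_y·17.3 − 2750·11.5 − 23550 = 0 → Q_y = 55175/17.3 = 3189.31 ≈ 3189 lb.
ΣF_y = 0: P_y + 3189.31 − 2750 = 0 → P_y = -439.3 lb.
ΣF_x = 0: no horizontal applied forces, so P_x = 0.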